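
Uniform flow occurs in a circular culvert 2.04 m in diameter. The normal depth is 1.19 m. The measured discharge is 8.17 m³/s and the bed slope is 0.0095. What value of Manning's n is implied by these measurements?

n = 0.016

For a circular section of diameter D = 2.04 m at depth y = 1.19 m, the central angle is θ = 2 arccos(1 − 2y/D) = 3.476 rad. Then A = (D²/8)(θ − sin θ) = 1.979 m² and P = Dθ/2 = 3.546 m.
Hydraulic radius R = A/P = 1.979/3.546 = 0.5582 m.
Rearranging Manning's equation: n = (1/Q) A R^(2/3) S^(1/2) = (1/8.17) × 1.979 × 0.5582^(2/3) × √0.0095 = 0.016.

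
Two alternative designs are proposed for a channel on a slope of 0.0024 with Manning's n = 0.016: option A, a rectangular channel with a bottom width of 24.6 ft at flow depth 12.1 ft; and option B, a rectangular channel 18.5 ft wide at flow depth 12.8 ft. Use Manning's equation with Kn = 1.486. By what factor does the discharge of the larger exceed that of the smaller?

Channel A: Flow area A = b·y = 24.6 × 12.1 = 297.7 ft². Wetted perimeter P = b + 2y = 24.6 + 2×12.1 = 48.8 ft. Hydraulic radius R = A/P = 297.7/48.8 = 6.1 ft. Q_A = (1.486/0.016)·297.7·6.1^(2/3)·√0.0024 = 4521 ft³/s.
Channel B: Flow area A = b·y = 18.5 × 12.8 = 236.8 ft². Wetted perimeter P = b + 2y = 18.5 + 2×12.8 = 44.1 ft. Hydraulic radius R = A/P = 236.8/44.1 = 5.37 ft. Q_B = (1.486/0.016)·236.8·5.37^(2/3)·√0.0024 = 3304 ft³/s.
The larger discharge is 4521 ft³/s and the smaller is 3304 ft³/s; the ratio is 1.37.

1.37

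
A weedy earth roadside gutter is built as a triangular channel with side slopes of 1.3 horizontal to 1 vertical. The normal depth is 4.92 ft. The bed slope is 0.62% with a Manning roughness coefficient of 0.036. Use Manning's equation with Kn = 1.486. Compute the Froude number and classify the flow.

subcritical

For a triangular section with side slope z = 1.3: A = zy² = 1.3×4.92² = 31.47 ft²; P = 2y√(1+z²) = 2×4.92×1.64 = 16.14 ft.
Hydraulic radius R = A/P = 31.47/16.14 = 1.95 ft.
V = (1.486/n) R^(2/3) √S = (1.486/0.036) × 1.95^(2/3) × √0.0062 = 5.073 ft/s. Hydraulic depth D_h = A/T = 31.47/12.79 = 2.46 ft.
Froude number Fr = V/√(g·D_h) = 5.073/√(32.2×2.46) = 0.57, which is less than 1, so the flow is subcritical.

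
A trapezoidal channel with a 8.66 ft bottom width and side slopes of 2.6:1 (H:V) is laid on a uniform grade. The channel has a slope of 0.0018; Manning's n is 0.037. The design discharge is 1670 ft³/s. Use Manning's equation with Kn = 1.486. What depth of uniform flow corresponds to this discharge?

y_n = 9.65 ft

Manning's equation rearranged: A R^(2/3) = nQ / (1.486·√S) = 0.037 × 1670 / (1.486 × √0.0018) = 980.1.
Try y = 10.7 ft: A R^(2/3) = 1248 — high.
Try y = 7.98 ft: A R^(2/3) = 631.8 — low.
Try y = 9.65 ft: A R^(2/3) = 979.7 — ≈ 980.1.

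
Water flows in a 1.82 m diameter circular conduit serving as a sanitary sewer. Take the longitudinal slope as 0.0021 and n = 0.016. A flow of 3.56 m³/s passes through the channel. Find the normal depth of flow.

Manning's equation rearranged: A R^(2/3) = nQ / (1·√S) = 0.016 × 3.56 / (√0.0021) = 1.243.
Trying y = 0.861 m: A R^(2/3) = 0.6997 — low.
Trying y = 1.24 m: A R^(2/3) = 1.243 — matches.

y_n = 1.24 m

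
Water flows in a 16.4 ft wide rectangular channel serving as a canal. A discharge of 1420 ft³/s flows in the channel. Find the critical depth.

y_c = 6.15 ft

For a rectangular channel, critical depth y_c = (q²/g)^(1/3) where q = Q/b = 1420/16.4 = 86.59 ft²/s.
So y_c = (86.59²/32.2)^(1/3) = 6.15 ft.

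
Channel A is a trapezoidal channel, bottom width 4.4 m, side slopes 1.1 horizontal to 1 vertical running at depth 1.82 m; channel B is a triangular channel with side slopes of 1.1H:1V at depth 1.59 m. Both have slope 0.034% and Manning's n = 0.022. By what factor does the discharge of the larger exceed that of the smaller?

Channel A: With bottom width b = 4.4 m and side slope z = 1.1: A = (b + zy)y = (4.4 + 1.1×1.82)×1.82 = 11.65 m²; P = b + 2y√(1+z²) = 4.4 + 2×1.82×1.487 = 9.811 m. Hydraulic radius R = A/P = 11.65/9.811 = 1.188 m. Q_A = (1/0.022)·11.65·1.188^(2/3)·√0.00034 = 10.95 m³/s.
Channel B: For a triangular section with side slope z = 1.1: A = zy² = 1.1×1.59² = 2.781 m²; P = 2y√(1+z²) = 2×1.59×1.487 = 4.727 m. Hydraulic radius R = A/P = 2.781/4.727 = 0.5883 m. Q_B = (1/0.022)·2.781·0.5883^(2/3)·√0.00034 = 1.636 m³/s.
The larger discharge is 10.95 m³/s and the smaller is 1.636 m³/s; the ratio is 6.69.

6.69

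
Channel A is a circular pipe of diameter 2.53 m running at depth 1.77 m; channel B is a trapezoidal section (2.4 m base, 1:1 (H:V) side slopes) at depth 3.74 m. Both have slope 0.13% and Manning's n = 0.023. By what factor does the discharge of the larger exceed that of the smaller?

10.8

Channel A: For a circular section of diameter D = 2.53 m at depth y = 1.77 m, the central angle is θ = 2 arccos(1 − 2y/D) = 3.963 rad. Then A = (D²/8)(θ − sin θ) = 3.756 m² and P = Dθ/2 = 5.013 m. Hydraulic radius R = A/P = 3.756/5.013 = 0.7493 m. Q_A = (1/0.023)·3.756·0.7493^(2/3)·√0.0013 = 4.858 m³/s.
Channel B: With bottom width b = 2.4 m and side slope z = 1: A = (b + zy)y = (2.4 + 1×3.74)×3.74 = 22.96 m²; P = b + 2y√(1+z²) = 2.4 + 2×3.74×1.414 = 12.98 m. Hydraulic radius R = A/P = 22.96/12.98 = 1.769 m. Q_B = (1/0.023)·22.96·1.769^(2/3)·√0.0013 = 52.66 m³/s.
The larger discharge is 52.66 m³/s and the smaller is 4.858 m³/s; the ratio is 10.8.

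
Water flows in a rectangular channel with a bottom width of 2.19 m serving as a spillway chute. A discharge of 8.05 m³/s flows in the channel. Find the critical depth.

y_c = 1.11 m

For a rectangular channel, critical depth y_c = (q²/g)^(1/3) where q = Q/b = 8.05/2.19 = 3.676 m²/s.
So y_c = (3.676²/9.81)^(1/3) = 1.11 m.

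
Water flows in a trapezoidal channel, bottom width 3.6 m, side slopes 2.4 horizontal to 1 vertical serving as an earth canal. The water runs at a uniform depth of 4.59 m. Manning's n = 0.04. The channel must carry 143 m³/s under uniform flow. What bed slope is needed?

S = 0.00221

With bottom width b = 3.6 m and side slope z = 2.4: A = (b + zy)y = (3.6 + 2.4×4.59)×4.59 = 67.09 m²; P = b + 2y√(1+z²) = 3.6 + 2×4.59×2.6 = 27.47 m.
Hydraulic radius R = A/P = 67.09/27.47 = 2.442 m.
From Manning's equation, S = [nQ / (1 A R^(2/3))]² = [0.04 × 143 / (1 × 67.09 × 2.442^(2/3))]² = 0.00221.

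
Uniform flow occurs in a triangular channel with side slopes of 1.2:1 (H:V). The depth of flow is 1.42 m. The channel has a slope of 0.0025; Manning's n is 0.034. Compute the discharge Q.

For a triangular section with side slope z = 1.2: A = zy² = 1.2×1.42² = 2.42 m²; P = 2y√(1+z²) = 2×1.42×1.562 = 4.436 m.
Hydraulic radius R = A/P = 2.42/4.436 = 0.5454 m.
Manning's equation: Q = (1/n) A R^(2/3) S^(1/2) = (1/0.034) × 2.42 × 0.5454^(2/3) × 0.0025^(1/2) = 2.38 m³/s.

Q = 2.38 m³/s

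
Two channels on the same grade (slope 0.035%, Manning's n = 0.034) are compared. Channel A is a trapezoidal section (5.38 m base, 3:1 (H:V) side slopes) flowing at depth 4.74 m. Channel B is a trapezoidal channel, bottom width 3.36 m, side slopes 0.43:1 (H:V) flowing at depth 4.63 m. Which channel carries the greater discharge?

Channel A: With bottom width b = 5.38 m and side slope z = 3: A = (b + zy)y = (5.38 + 3×4.74)×4.74 = 92.9 m²; P = b + 2y√(1+z²) = 5.38 + 2×4.74×3.162 = 35.36 m. Hydraulic radius R = A/P = 92.9/35.36 = 2.627 m. Q_A = (1/0.034)·92.9·2.627^(2/3)·√0.00035 = 97.34 m³/s.
Channel B: With bottom width b = 3.36 m and side slope z = 0.43: A = (b + zy)y = (3.36 + 0.43×4.63)×4.63 = 24.77 m²; P = b + 2y√(1+z²) = 3.36 + 2×4.63×1.089 = 13.44 m. Hydraulic radius R = A/P = 24.77/13.44 = 1.843 m. Q_B = (1/0.034)·24.77·1.843^(2/3)·√0.00035 = 20.49 m³/s.
Q_A = 97.34 m³/s vs Q_B = 20.49 m³/s, so channel A carries more.

channel A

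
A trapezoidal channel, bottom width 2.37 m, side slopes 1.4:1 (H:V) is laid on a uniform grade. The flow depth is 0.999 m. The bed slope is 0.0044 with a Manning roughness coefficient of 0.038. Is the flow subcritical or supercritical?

With bottom width b = 2.37 m and side slope z = 1.4: A = (b + zy)y = (2.37 + 1.4×0.999)×0.999 = 3.765 m²; P = b + 2y√(1+z²) = 2.37 + 2×0.999×1.72 = 5.807 m.
Hydraulic radius R = A/P = 3.765/5.807 = 0.6483 m.
V = (1/n) R^(2/3) √S = (1/0.038) × 0.6483^(2/3) × √0.0044 = 1.308 m/s. Hydraulic depth D_h = A/T = 3.765/5.167 = 0.7286 m.
Froude number Fr = V/√(g·D_h) = 1.308/√(9.81×0.7286) = 0.489, which is less than 1, so the flow is subcritical.

subcritical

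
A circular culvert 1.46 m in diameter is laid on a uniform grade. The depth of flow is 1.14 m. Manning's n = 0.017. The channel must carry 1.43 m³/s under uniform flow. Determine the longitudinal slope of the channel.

For a circular section of diameter D = 1.46 m at depth y = 1.14 m, the central angle is θ = 2 arccos(1 − 2y/D) = 4.334 rad. Then A = (D²/8)(θ − sin θ) = 1.403 m² and P = Dθ/2 = 3.164 m.
Hydraulic radius R = A/P = 1.403/3.164 = 0.4433 m.
From Manning's equation, S = [nQ / (1 A R^(2/3))]² = [0.017 × 1.43 / (1 × 1.403 × 0.4433^(2/3))]² = 0.000889.

S = 0.000889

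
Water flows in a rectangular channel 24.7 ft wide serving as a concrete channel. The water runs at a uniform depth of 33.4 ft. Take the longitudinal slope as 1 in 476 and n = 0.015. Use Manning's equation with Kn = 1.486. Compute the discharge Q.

Flow area A = b·y = 24.7 × 33.4 = 825 ft². Wetted perimeter P = b + 2y = 24.7 + 2×33.4 = 91.5 ft.
Hydraulic radius R = A/P = 825/91.5 = 9.016 ft.
Manning's equation: Q = (1.486/n) A R^(2/3) S^(1/2) = (1.486/0.015) × 825 × 9.016^(2/3) × 0.002101^(1/2) = 16200 ft³/s.

Q = 16200 ft³/s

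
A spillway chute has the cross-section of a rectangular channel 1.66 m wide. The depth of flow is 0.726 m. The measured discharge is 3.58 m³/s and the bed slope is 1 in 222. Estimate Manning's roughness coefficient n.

Flow area A = b·y = 1.66 × 0.726 = 1.205 m². Wetted perimeter P = b + 2y = 1.66 + 2×0.726 = 3.112 m.
Hydraulic radius R = A/P = 1.205/3.112 = 0.3873 m.
Rearranging Manning's equation: n = (1/Q) A R^(2/3) S^(1/2) = (1/3.58) × 1.205 × 0.3873^(2/3) × √0.004505 = 0.012.

n = 0.012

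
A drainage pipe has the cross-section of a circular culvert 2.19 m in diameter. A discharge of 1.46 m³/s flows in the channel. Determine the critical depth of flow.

y_c = 0.552 m

At critical depth, Q² T / (g A³) = 1, i.e. A³/T = Q²/g = 1.46²/9.81 = 0.2173.
Trying y = 0.704 m: A³/T = 0.559 — high.
Trying y = 0.443 m: A³/T = 0.09205 — low.
Trying y = 0.552 m: A³/T = 0.2174 — ≈ 0.2173.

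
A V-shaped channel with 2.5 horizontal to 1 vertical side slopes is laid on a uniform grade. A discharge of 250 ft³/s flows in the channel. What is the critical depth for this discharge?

At critical depth, Q² T / (g A³) = 1, i.e. A³/T = Q²/g = 250²/32.2 = 1941.
At y = 3.07 ft: A³/T = 852.2 — low.
At y = 4.03 ft: A³/T = 3322 — high.
At y = 3.62 ft: A³/T = 1943 — ≈ 1941.

y_c = 3.62 ft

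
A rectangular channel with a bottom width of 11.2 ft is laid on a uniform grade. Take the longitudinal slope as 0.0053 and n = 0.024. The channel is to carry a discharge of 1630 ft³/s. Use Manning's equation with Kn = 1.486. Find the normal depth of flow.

Manning's equation rearranged: A R^(2/3) = nQ / (1.486·√S) = 0.024 × 1630 / (1.486 × √0.0053) = 361.6.
Trying y = 11.7 ft: A R^(2/3) = 318.4 — short.
Trying y = 15.4 ft: A R^(2/3) = 442.3 — over.
Trying y = 13 ft: A R^(2/3) = 361.6 — ≈ 361.6.

y_n = 13 ft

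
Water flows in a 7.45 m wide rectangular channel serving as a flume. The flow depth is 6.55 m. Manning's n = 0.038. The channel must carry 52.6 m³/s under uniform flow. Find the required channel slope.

Flow area A = b·y = 7.45 × 6.55 = 48.8 m². Wetted perimeter P = b + 2y = 7.45 + 2×6.55 = 20.55 m.
Hydraulic radius R = A/P = 48.8/20.55 = 2.375 m.
From Manning's equation, S = [nQ / (1 A R^(2/3))]² = [0.038 × 52.6 / (1 × 48.8 × 2.375^(2/3))]² = 0.00053.

S = 0.00053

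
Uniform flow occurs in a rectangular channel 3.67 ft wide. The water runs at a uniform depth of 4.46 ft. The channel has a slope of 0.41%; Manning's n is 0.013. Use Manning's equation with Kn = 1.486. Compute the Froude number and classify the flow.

subcritical

Flow area A = b·y = 3.67 × 4.46 = 16.37 ft². Wetted perimeter P = b + 2y = 3.67 + 2×4.46 = 12.59 ft.
Hydraulic radius R = A/P = 16.37/12.59 = 1.3 ft.
V = (1.486/n) R^(2/3) √S = (1.486/0.013) × 1.3^(2/3) × √0.0041 = 8.719 ft/s. Hydraulic depth D_h = A/T = 16.37/3.67 = 4.46 ft.
Froude number Fr = V/√(g·D_h) = 8.719/√(32.2×4.46) = 0.728, which is less than 1, so the flow is subcritical.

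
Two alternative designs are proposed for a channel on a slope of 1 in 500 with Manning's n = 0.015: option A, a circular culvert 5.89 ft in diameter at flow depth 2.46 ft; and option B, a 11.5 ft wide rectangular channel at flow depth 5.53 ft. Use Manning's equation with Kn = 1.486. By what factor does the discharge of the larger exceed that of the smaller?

9.87

Channel A: For a circular section of diameter D = 5.89 ft at depth y = 2.46 ft, the central angle is θ = 2 arccos(1 − 2y/D) = 2.811 rad. Then A = (D²/8)(θ − sin θ) = 10.78 ft² and P = Dθ/2 = 8.278 ft. Hydraulic radius R = A/P = 10.78/8.278 = 1.302 ft. Q_A = (1.486/0.015)·10.78·1.302^(2/3)·√0.002 = 56.95 ft³/s.
Channel B: Flow area A = b·y = 11.5 × 5.53 = 63.6 ft². Wetted perimeter P = b + 2y = 11.5 + 2×5.53 = 22.56 ft. Hydraulic radius R = A/P = 63.6/22.56 = 2.819 ft. Q_B = (1.486/0.015)·63.6·2.819^(2/3)·√0.002 = 562.2 ft³/s.
The larger discharge is 562.2 ft³/s and the smaller is 56.95 ft³/s; the ratio is 9.87.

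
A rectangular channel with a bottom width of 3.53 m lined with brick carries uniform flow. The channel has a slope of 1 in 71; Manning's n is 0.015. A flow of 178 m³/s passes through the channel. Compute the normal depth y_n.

Manning's equation rearranged: A R^(2/3) = nQ / (1·√S) = 0.015 × 178 / (√0.01408) = 22.5.
At y = 4.71 m: A R^(2/3) = 19.64 — short.
At y = 6.54 m: A R^(2/3) = 28.75 — over.
At y = 5.29 m: A R^(2/3) = 22.51 — close enough.

y_n = 5.29 m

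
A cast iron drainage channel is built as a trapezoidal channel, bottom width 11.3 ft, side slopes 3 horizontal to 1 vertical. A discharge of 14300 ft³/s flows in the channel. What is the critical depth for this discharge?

y_c = 15.2 ft

At critical depth, Q² T / (g A³) = 1, i.e. A³/T = Q²/g = 14300²/32.2 = 6351000.
Try y = 17.1 ft: A³/T = 10770000 — too large.
Try y = 11.8 ft: A³/T = 2038000 — too small.
Try y = 15.2 ft: A³/T = 6312000 — close enough.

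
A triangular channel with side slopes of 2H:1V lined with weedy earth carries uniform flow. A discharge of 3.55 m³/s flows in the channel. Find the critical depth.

y_c = 0.915 m

At critical depth, Q² T / (g A³) = 1, i.e. A³/T = Q²/g = 3.55²/9.81 = 1.285.
At y = 0.681 m: A³/T = 0.2929 — too small.
At y = 1.12 m: A³/T = 3.525 — too large.
At y = 0.915 m: A³/T = 1.283 — close enough.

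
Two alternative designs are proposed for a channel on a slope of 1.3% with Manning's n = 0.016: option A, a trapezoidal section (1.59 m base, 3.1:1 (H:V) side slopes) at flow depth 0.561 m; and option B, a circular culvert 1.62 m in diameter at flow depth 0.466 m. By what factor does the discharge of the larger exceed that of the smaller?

4.61

Channel A: With bottom width b = 1.59 m and side slope z = 3.1: A = (b + zy)y = (1.59 + 3.1×0.561)×0.561 = 1.868 m²; P = b + 2y√(1+z²) = 1.59 + 2×0.561×3.257 = 5.245 m. Hydraulic radius R = A/P = 1.868/5.245 = 0.3561 m. Q_A = (1/0.016)·1.868·0.3561^(2/3)·√0.013 = 6.686 m³/s.
Channel B: For a circular section of diameter D = 1.62 m at depth y = 0.466 m, the central angle is θ = 2 arccos(1 − 2y/D) = 2.264 rad. Then A = (D²/8)(θ − sin θ) = 0.4906 m² and P = Dθ/2 = 1.834 m. Hydraulic radius R = A/P = 0.4906/1.834 = 0.2675 m. Q_B = (1/0.016)·0.4906·0.2675^(2/3)·√0.013 = 1.451 m³/s.
The larger discharge is 6.686 m³/s and the smaller is 1.451 m³/s; the ratio is 4.61.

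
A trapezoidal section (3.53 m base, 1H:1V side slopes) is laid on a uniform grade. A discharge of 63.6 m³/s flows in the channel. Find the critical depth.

y_c = 2.52 m

At critical depth, Q² T / (g A³) = 1, i.e. A³/T = Q²/g = 63.6²/9.81 = 412.3.
Try y = 3.16 m: A³/T = 959.2 — high.
Try y = 2.52 m: A³/T = 413.5 — ≈ 412.3.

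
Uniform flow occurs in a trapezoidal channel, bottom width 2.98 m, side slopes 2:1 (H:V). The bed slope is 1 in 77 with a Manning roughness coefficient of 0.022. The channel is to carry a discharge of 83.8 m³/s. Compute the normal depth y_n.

Manning's equation rearranged: A R^(2/3) = nQ / (1·√S) = 0.022 × 83.8 / (√0.01299) = 16.18.
Try y = 2.41 m: A R^(2/3) = 23.15 — too large.
Try y = 2.04 m: A R^(2/3) = 16.17 — matches.

y_n = 2.04 m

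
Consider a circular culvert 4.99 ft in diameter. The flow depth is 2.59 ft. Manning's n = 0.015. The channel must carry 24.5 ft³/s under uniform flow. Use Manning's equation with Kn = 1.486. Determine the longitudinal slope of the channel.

S = 0.00042

For a circular section of diameter D = 4.99 ft at depth y = 2.59 ft, the central angle is θ = 2 arccos(1 − 2y/D) = 3.218 rad. Then A = (D²/8)(θ − sin θ) = 10.25 ft² and P = Dθ/2 = 8.028 ft.
Hydraulic radius R = A/P = 10.25/8.028 = 1.277 ft.
From Manning's equation, S = [nQ / (1.486 A R^(2/3))]² = [0.015 × 24.5 / (1.486 × 10.25 × 1.277^(2/3))]² = 0.00042.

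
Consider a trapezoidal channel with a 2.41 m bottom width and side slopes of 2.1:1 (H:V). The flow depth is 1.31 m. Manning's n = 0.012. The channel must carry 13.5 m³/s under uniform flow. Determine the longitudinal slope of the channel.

S = 0.00078

With bottom width b = 2.41 m and side slope z = 2.1: A = (b + zy)y = (2.41 + 2.1×1.31)×1.31 = 6.761 m²; P = b + 2y√(1+z²) = 2.41 + 2×1.31×2.326 = 8.504 m.
Hydraulic radius R = A/P = 6.761/8.504 = 0.795 m.
From Manning's equation, S = [nQ / (1 A R^(2/3))]² = [0.012 × 13.5 / (1 × 6.761 × 0.795^(2/3))]² = 0.00078.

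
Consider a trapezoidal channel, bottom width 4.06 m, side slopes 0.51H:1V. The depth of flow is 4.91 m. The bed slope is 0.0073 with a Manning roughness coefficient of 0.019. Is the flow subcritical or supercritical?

With bottom width b = 4.06 m and side slope z = 0.51: A = (b + zy)y = (4.06 + 0.51×4.91)×4.91 = 32.23 m²; P = b + 2y√(1+z²) = 4.06 + 2×4.91×1.123 = 15.08 m.
Hydraulic radius R = A/P = 32.23/15.08 = 2.137 m.
V = (1/n) R^(2/3) √S = (1/0.019) × 2.137^(2/3) × √0.0073 = 7.46 m/s. Hydraulic depth D_h = A/T = 32.23/9.068 = 3.554 m.
Froude number Fr = V/√(g·D_h) = 7.46/√(9.81×3.554) = 1.26, which is greater than 1, so the flow is supercritical.

supercritical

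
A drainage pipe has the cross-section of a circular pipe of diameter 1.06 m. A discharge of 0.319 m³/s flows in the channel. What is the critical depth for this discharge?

y_c = 0.311 m

At critical depth, Q² T / (g A³) = 1, i.e. A³/T = Q²/g = 0.319²/9.81 = 0.01037.
Try y = 0.266 m: A³/T = 0.005677 — too small.
Try y = 0.363 m: A³/T = 0.01896 — too large.
Try y = 0.311 m: A³/T = 0.01042 — close enough.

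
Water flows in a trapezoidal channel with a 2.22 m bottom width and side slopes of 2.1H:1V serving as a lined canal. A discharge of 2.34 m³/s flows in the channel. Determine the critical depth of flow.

y_c = 0.421 m

At critical depth, Q² T / (g A³) = 1, i.e. A³/T = Q²/g = 2.34²/9.81 = 0.5582.
At y = 0.351 m: A³/T = 0.3027 — too small.
At y = 0.421 m: A³/T = 0.5596 — ≈ 0.5582.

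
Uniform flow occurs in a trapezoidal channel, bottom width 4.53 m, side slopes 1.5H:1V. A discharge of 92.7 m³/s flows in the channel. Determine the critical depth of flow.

At critical depth, Q² T / (g A³) = 1, i.e. A³/T = Q²/g = 92.7²/9.81 = 876.
At y = 1.88 m: A³/T = 259.4 — low.
At y = 3.04 m: A³/T = 1546 — high.
At y = 2.62 m: A³/T = 878.9 — ≈ 876.

y_c = 2.62 m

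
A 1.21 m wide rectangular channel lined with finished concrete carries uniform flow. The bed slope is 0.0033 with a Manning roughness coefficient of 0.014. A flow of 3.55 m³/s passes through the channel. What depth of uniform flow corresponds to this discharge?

Manning's equation rearranged: A R^(2/3) = nQ / (1·√S) = 0.014 × 3.55 / (√0.0033) = 0.8652.
At y = 1.64 m: A R^(2/3) = 1.151 — too large.
At y = 0.896 m: A R^(2/3) = 0.5498 — too small.
At y = 1.29 m: A R^(2/3) = 0.864 — close enough.

y_n = 1.29 m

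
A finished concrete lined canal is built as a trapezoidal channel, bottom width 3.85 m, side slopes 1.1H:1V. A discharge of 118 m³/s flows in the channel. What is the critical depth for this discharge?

y_c = 3.34 m

At critical depth, Q² T / (g A³) = 1, i.e. A³/T = Q²/g = 118²/9.81 = 1419.
Try y = 2.3 m: A³/T = 354.6 — too small.
Try y = 4.08 m: A³/T = 3070 — too large.
Try y = 3.34 m: A³/T = 1417 — close enough.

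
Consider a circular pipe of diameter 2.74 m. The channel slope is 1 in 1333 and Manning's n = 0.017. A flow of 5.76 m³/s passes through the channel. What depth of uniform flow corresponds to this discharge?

y_n = 1.82 m

Manning's equation rearranged: A R^(2/3) = nQ / (1·√S) = 0.017 × 5.76 / (√0.0007502) = 3.575.
Try y = 1.48 m: A R^(2/3) = 2.606 — low.
Try y = 1.82 m: A R^(2/3) = 3.573 — matches.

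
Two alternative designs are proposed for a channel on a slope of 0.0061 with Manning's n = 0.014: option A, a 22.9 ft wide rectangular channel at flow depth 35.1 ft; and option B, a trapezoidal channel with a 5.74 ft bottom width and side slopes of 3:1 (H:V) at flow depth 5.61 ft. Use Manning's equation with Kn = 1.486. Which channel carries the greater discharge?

Channel A: Flow area A = b·y = 22.9 × 35.1 = 803.8 ft². Wetted perimeter P = b + 2y = 22.9 + 2×35.1 = 93.1 ft. Hydraulic radius R = A/P = 803.8/93.1 = 8.634 ft. Q_A = (1.486/0.014)·803.8·8.634^(2/3)·√0.0061 = 28040 ft³/s.
Channel B: With bottom width b = 5.74 ft and side slope z = 3: A = (b + zy)y = (5.74 + 3×5.61)×5.61 = 126.6 ft²; P = b + 2y√(1+z²) = 5.74 + 2×5.61×3.162 = 41.22 ft. Hydraulic radius R = A/P = 126.6/41.22 = 3.072 ft. Q_B = (1.486/0.014)·126.6·3.072^(2/3)·√0.0061 = 2218 ft³/s.
Q_A = 28040 ft³/s vs Q_B = 2218 ft³/s, so channel A carries more.

channel A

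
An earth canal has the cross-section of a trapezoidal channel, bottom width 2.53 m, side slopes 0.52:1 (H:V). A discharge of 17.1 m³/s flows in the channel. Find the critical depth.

y_c = 1.5 m

At critical depth, Q² T / (g A³) = 1, i.e. A³/T = Q²/g = 17.1²/9.81 = 29.81.
At y = 1.17 m: A³/T = 13.21 — too small.
At y = 1.72 m: A³/T = 47.31 — too large.
At y = 1.5 m: A³/T = 29.93 — matches.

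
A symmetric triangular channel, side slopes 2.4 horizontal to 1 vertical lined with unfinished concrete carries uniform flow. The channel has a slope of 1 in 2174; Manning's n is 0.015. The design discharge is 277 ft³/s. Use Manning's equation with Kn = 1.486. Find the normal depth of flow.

y_n = 5.43 ft

Manning's equation rearranged: A R^(2/3) = nQ / (1.486·√S) = 0.015 × 277 / (1.486 × √0.00046) = 130.4.
Trying y = 6.73 ft: A R^(2/3) = 231.4 — too large.
Trying y = 3.96 ft: A R^(2/3) = 56.26 — too small.
Trying y = 5.43 ft: A R^(2/3) = 130.6 — matches.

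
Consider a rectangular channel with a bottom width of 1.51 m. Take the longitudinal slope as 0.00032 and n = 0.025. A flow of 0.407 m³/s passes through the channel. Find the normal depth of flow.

Manning's equation rearranged: A R^(2/3) = nQ / (1·√S) = 0.025 × 0.407 / (√0.00032) = 0.5688.
At y = 0.522 m: A R^(2/3) = 0.36 — low.
At y = 0.832 m: A R^(2/3) = 0.6773 — high.
At y = 0.73 m: A R^(2/3) = 0.5693 — ≈ 0.5688.

y_n = 0.73 m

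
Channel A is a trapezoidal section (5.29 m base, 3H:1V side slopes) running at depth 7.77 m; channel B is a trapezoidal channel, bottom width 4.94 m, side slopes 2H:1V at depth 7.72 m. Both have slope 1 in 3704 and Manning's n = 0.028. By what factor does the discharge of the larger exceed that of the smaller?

1.43

Channel A: With bottom width b = 5.29 m and side slope z = 3: A = (b + zy)y = (5.29 + 3×7.77)×7.77 = 222.2 m²; P = b + 2y√(1+z²) = 5.29 + 2×7.77×3.162 = 54.43 m. Hydraulic radius R = A/P = 222.2/54.43 = 4.083 m. Q_A = (1/0.028)·222.2·4.083^(2/3)·√0.00027 = 333.1 m³/s.
Channel B: With bottom width b = 4.94 m and side slope z = 2: A = (b + zy)y = (4.94 + 2×7.72)×7.72 = 157.3 m²; P = b + 2y√(1+z²) = 4.94 + 2×7.72×2.236 = 39.46 m. Hydraulic radius R = A/P = 157.3/39.46 = 3.987 m. Q_B = (1/0.028)·157.3·3.987^(2/3)·√0.00027 = 232.1 m³/s.
The larger discharge is 333.1 m³/s and the smaller is 232.1 m³/s; the ratio is 1.43.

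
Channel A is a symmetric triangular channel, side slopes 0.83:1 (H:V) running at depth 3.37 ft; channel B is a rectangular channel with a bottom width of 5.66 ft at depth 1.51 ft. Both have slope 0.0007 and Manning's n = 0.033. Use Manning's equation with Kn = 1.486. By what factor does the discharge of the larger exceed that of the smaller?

Channel A: For a triangular section with side slope z = 0.83: A = zy² = 0.83×3.37² = 9.426 ft²; P = 2y√(1+z²) = 2×3.37×1.3 = 8.759 ft. Hydraulic radius R = A/P = 9.426/8.759 = 1.076 ft. Q_A = (1.486/0.033)·9.426·1.076^(2/3)·√0.0007 = 11.79 ft³/s.
Channel B: Flow area A = b·y = 5.66 × 1.51 = 8.547 ft². Wetted perimeter P = b + 2y = 5.66 + 2×1.51 = 8.68 ft. Hydraulic radius R = A/P = 8.547/8.68 = 0.9846 ft. Q_B = (1.486/0.033)·8.547·0.9846^(2/3)·√0.0007 = 10.08 ft³/s.
The larger discharge is 11.79 ft³/s and the smaller is 10.08 ft³/s; the ratio is 1.17.

1.17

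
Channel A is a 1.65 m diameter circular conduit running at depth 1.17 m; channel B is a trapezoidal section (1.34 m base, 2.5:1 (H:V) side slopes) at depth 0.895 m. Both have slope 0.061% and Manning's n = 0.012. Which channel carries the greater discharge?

channel B

Channel A: For a circular section of diameter D = 1.65 m at depth y = 1.17 m, the central angle is θ = 2 arccos(1 − 2y/D) = 4.004 rad. Then A = (D²/8)(θ − sin θ) = 1.621 m² and P = Dθ/2 = 3.304 m. Hydraulic radius R = A/P = 1.621/3.304 = 0.4908 m. Q_A = (1/0.012)·1.621·0.4908^(2/3)·√0.00061 = 2.076 m³/s.
Channel B: With bottom width b = 1.34 m and side slope z = 2.5: A = (b + zy)y = (1.34 + 2.5×0.895)×0.895 = 3.202 m²; P = b + 2y√(1+z²) = 1.34 + 2×0.895×2.693 = 6.16 m. Hydraulic radius R = A/P = 3.202/6.16 = 0.5198 m. Q_B = (1/0.012)·3.202·0.5198^(2/3)·√0.00061 = 4.26 m³/s.
Q_A = 2.076 m³/s vs Q_B = 4.26 m³/s, so channel B carries more.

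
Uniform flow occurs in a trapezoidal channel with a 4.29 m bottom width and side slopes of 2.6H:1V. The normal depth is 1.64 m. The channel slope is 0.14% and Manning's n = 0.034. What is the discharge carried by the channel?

Q = 15.9 m³/s

With bottom width b = 4.29 m and side slope z = 2.6: A = (b + zy)y = (4.29 + 2.6×1.64)×1.64 = 14.03 m²; P = b + 2y√(1+z²) = 4.29 + 2×1.64×2.786 = 13.43 m.
Hydraulic radius R = A/P = 14.03/13.43 = 1.045 m.
Manning's equation: Q = (1/n) A R^(2/3) S^(1/2) = (1/0.034) × 14.03 × 1.045^(2/3) × 0.0014^(1/2) = 15.9 m³/s.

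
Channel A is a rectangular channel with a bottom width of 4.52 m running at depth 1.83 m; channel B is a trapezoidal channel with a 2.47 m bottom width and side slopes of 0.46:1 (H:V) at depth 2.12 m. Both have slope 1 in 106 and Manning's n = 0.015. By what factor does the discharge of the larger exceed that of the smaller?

1.12

Channel A: Flow area A = b·y = 4.52 × 1.83 = 8.272 m². Wetted perimeter P = b + 2y = 4.52 + 2×1.83 = 8.18 m. Hydraulic radius R = A/P = 8.272/8.18 = 1.011 m. Q_A = (1/0.015)·8.272·1.011^(2/3)·√0.009434 = 53.96 m³/s.
Channel B: With bottom width b = 2.47 m and side slope z = 0.46: A = (b + zy)y = (2.47 + 0.46×2.12)×2.12 = 7.304 m²; P = b + 2y√(1+z²) = 2.47 + 2×2.12×1.101 = 7.137 m. Hydraulic radius R = A/P = 7.304/7.137 = 1.023 m. Q_B = (1/0.015)·7.304·1.023^(2/3)·√0.009434 = 48.03 m³/s.
The larger discharge is 53.96 m³/s and the smaller is 48.03 m³/s; the ratio is 1.12.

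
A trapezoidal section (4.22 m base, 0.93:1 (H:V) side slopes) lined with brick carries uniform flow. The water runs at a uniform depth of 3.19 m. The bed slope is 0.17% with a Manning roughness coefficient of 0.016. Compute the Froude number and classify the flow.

subcritical

With bottom width b = 4.22 m and side slope z = 0.93: A = (b + zy)y = (4.22 + 0.93×3.19)×3.19 = 22.93 m²; P = b + 2y√(1+z²) = 4.22 + 2×3.19×1.366 = 12.93 m.
Hydraulic radius R = A/P = 22.93/12.93 = 1.773 m.
V = (1/n) R^(2/3) √S = (1/0.016) × 1.773^(2/3) × √0.0017 = 3.775 m/s. Hydraulic depth D_h = A/T = 22.93/10.15 = 2.258 m.
Froude number Fr = V/√(g·D_h) = 3.775/√(9.81×2.258) = 0.802, which is less than 1, so the flow is subcritical.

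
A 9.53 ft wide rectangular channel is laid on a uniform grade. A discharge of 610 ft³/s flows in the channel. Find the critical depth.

y_c = 5.03 ft

For a rectangular channel, critical depth y_c = (q²/g)^(1/3) where q = Q/b = 610/9.53 = 64.01 ft²/s.
So y_c = (64.01²/32.2)^(1/3) = 5.03 ft.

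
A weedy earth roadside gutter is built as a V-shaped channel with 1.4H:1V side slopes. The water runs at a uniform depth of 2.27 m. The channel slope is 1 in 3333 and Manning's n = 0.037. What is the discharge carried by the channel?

Q = 3.2 m³/s

For a triangular section with side slope z = 1.4: A = zy² = 1.4×2.27² = 7.214 m²; P = 2y√(1+z²) = 2×2.27×1.72 = 7.811 m.
Hydraulic radius R = A/P = 7.214/7.811 = 0.9236 m.
Manning's equation: Q = (1/n) A R^(2/3) S^(1/2) = (1/0.037) × 7.214 × 0.9236^(2/3) × 0.0003^(1/2) = 3.2 m³/s.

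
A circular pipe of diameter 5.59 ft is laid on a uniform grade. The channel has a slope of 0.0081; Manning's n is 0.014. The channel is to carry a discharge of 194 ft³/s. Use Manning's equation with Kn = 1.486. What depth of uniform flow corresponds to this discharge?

y_n = 3.32 ft

Manning's equation rearranged: A R^(2/3) = nQ / (1.486·√S) = 0.014 × 194 / (1.486 × √0.0081) = 20.31.
Try y = 2.92 ft: A R^(2/3) = 16.51 — too small.
Try y = 4.1 ft: A R^(2/3) = 27.24 — too large.
Try y = 3.32 ft: A R^(2/3) = 20.29 — close enough.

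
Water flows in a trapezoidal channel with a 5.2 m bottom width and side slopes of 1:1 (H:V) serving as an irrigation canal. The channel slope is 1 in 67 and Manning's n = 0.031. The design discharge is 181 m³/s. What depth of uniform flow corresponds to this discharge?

Manning's equation rearranged: A R^(2/3) = nQ / (1·√S) = 0.031 × 181 / (√0.01493) = 45.93.
At y = 3.72 m: A R^(2/3) = 54.6 — high.
At y = 3.4 m: A R^(2/3) = 46 — matches.

y_n = 3.4 m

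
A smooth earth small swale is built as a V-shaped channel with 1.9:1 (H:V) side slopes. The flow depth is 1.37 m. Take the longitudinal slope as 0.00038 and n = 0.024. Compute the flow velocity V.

For a triangular section with side slope z = 1.9: A = zy² = 1.9×1.37² = 3.566 m²; P = 2y√(1+z²) = 2×1.37×2.147 = 5.883 m.
Hydraulic radius R = A/P = 3.566/5.883 = 0.6062 m.
From Manning's equation, V = (1/n) R^(2/3) S^(1/2) = (1/0.024) × 0.6062^(2/3) × 0.00038^(1/2) = 0.582 m/s.

V = 0.582 m/s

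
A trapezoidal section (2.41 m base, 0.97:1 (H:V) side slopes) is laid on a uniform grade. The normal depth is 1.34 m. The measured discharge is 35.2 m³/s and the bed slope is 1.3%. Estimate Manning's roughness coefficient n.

n = 0.014

With bottom width b = 2.41 m and side slope z = 0.97: A = (b + zy)y = (2.41 + 0.97×1.34)×1.34 = 4.971 m²; P = b + 2y√(1+z²) = 2.41 + 2×1.34×1.393 = 6.144 m.
Hydraulic radius R = A/P = 4.971/6.144 = 0.8091 m.
Rearranging Manning's equation: n = (1/Q) A R^(2/3) S^(1/2) = (1/35.2) × 4.971 × 0.8091^(2/3) × √0.013 = 0.014.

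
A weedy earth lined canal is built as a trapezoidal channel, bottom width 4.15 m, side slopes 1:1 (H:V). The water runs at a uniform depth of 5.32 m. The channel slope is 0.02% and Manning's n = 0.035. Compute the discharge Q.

With bottom width b = 4.15 m and side slope z = 1: A = (b + zy)y = (4.15 + 1×5.32)×5.32 = 50.38 m²; P = b + 2y√(1+z²) = 4.15 + 2×5.32×1.414 = 19.2 m.
Hydraulic radius R = A/P = 50.38/19.2 = 2.624 m.
Manning's equation: Q = (1/n) A R^(2/3) S^(1/2) = (1/0.035) × 50.38 × 2.624^(2/3) × 0.0002^(1/2) = 38.7 m³/s.

Q = 38.7 m³/s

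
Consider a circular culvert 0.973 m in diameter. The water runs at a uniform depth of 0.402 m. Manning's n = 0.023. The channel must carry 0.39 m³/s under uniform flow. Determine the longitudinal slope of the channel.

S = 0.0075

For a circular section of diameter D = 0.973 m at depth y = 0.402 m, the central angle is θ = 2 arccos(1 − 2y/D) = 2.792 rad. Then A = (D²/8)(θ − sin θ) = 0.29 m² and P = Dθ/2 = 1.359 m.
Hydraulic radius R = A/P = 0.29/1.359 = 0.2134 m.
From Manning's equation, S = [nQ / (1 A R^(2/3))]² = [0.023 × 0.39 / (1 × 0.29 × 0.2134^(2/3))]² = 0.0075.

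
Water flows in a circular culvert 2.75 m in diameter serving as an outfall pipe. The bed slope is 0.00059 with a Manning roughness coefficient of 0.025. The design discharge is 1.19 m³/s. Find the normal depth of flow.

Manning's equation rearranged: A R^(2/3) = nQ / (1·√S) = 0.025 × 1.19 / (√0.00059) = 1.225.
At y = 0.861 m: A R^(2/3) = 0.9839 — short.
At y = 0.966 m: A R^(2/3) = 1.225 — close enough.

y_n = 0.966 m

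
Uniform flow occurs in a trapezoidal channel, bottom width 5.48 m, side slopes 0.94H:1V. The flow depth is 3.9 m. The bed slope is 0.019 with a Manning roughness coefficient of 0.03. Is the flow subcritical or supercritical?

With bottom width b = 5.48 m and side slope z = 0.94: A = (b + zy)y = (5.48 + 0.94×3.9)×3.9 = 35.67 m²; P = b + 2y√(1+z²) = 5.48 + 2×3.9×1.372 = 16.19 m.
Hydraulic radius R = A/P = 35.67/16.19 = 2.204 m.
V = (1/n) R^(2/3) √S = (1/0.03) × 2.204^(2/3) × √0.019 = 7.781 m/s. Hydraulic depth D_h = A/T = 35.67/12.81 = 2.784 m.
Froude number Fr = V/√(g·D_h) = 7.781/√(9.81×2.784) = 1.49, which is greater than 1, so the flow is supercritical.

supercritical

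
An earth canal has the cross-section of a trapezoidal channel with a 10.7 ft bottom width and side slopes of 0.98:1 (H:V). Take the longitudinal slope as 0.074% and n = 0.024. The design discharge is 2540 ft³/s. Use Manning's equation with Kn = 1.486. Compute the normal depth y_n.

y_n = 15.4 ft

Manning's equation rearranged: A R^(2/3) = nQ / (1.486·√S) = 0.024 × 2540 / (1.486 × √0.00074) = 1508.
Trying y = 17.9 ft: A R^(2/3) = 2074 — high.
Trying y = 10.5 ft: A R^(2/3) = 686.4 — low.
Trying y = 15.4 ft: A R^(2/3) = 1506 — close enough.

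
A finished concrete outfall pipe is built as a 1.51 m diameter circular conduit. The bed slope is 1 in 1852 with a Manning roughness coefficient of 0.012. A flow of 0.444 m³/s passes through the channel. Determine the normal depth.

y_n = 0.509 m

Manning's equation rearranged: A R^(2/3) = nQ / (1·√S) = 0.012 × 0.444 / (√0.00054) = 0.2293.
At y = 0.552 m: A R^(2/3) = 0.2669 — too large.
At y = 0.45 m: A R^(2/3) = 0.1808 — too small.
At y = 0.509 m: A R^(2/3) = 0.2291 — close enough.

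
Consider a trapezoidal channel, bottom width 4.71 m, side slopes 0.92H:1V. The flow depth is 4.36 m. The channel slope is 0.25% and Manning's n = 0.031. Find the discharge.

With bottom width b = 4.71 m and side slope z = 0.92: A = (b + zy)y = (4.71 + 0.92×4.36)×4.36 = 38.02 m²; P = b + 2y√(1+z²) = 4.71 + 2×4.36×1.359 = 16.56 m.
Hydraulic radius R = A/P = 38.02/16.56 = 2.296 m.
Manning's equation: Q = (1/n) A R^(2/3) S^(1/2) = (1/0.031) × 38.02 × 2.296^(2/3) × 0.0025^(1/2) = 107 m³/s.

Q = 107 m³/s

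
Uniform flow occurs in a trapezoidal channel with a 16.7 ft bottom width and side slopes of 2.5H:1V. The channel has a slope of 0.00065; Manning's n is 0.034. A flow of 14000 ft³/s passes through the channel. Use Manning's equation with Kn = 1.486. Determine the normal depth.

Manning's equation rearranged: A R^(2/3) = nQ / (1.486·√S) = 0.034 × 14000 / (1.486 × √0.00065) = 12560.
At y = 22.8 ft: A R^(2/3) = 8831 — short.
At y = 30.1 ft: A R^(2/3) = 17190 — over.
At y = 26.4 ft: A R^(2/3) = 12530 — matches.

y_n = 26.4 ft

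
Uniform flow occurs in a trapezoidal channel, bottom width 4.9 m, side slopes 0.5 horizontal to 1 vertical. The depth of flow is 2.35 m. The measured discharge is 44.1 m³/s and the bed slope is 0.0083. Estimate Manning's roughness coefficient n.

n = 0.037

With bottom width b = 4.9 m and side slope z = 0.5: A = (b + zy)y = (4.9 + 0.5×2.35)×2.35 = 14.28 m²; P = b + 2y√(1+z²) = 4.9 + 2×2.35×1.118 = 10.15 m.
Hydraulic radius R = A/P = 14.28/10.15 = 1.406 m.
Rearranging Manning's equation: n = (1/Q) A R^(2/3) S^(1/2) = (1/44.1) × 14.28 × 1.406^(2/3) × √0.0083 = 0.037.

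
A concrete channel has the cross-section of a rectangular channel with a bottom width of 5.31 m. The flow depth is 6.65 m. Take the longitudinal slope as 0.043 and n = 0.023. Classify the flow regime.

Flow area A = b·y = 5.31 × 6.65 = 35.31 m². Wetted perimeter P = b + 2y = 5.31 + 2×6.65 = 18.61 m.
Hydraulic radius R = A/P = 35.31/18.61 = 1.897 m.
V = (1/n) R^(2/3) √S = (1/0.023) × 1.897^(2/3) × √0.043 = 13.82 m/s. Hydraulic depth D_h = A/T = 35.31/5.31 = 6.65 m.
Froude number Fr = V/√(g·D_h) = 13.82/√(9.81×6.65) = 1.71, which is greater than 1, so the flow is supercritical.

supercritical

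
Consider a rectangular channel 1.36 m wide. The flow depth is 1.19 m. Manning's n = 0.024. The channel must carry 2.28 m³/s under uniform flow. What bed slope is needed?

S = 0.00349

Flow area A = b·y = 1.36 × 1.19 = 1.618 m². Wetted perimeter P = b + 2y = 1.36 + 2×1.19 = 3.74 m.
Hydraulic radius R = A/P = 1.618/3.74 = 0.4327 m.
From Manning's equation, S = [nQ / (1 A R^(2/3))]² = [0.024 × 2.28 / (1 × 1.618 × 0.4327^(2/3))]² = 0.00349.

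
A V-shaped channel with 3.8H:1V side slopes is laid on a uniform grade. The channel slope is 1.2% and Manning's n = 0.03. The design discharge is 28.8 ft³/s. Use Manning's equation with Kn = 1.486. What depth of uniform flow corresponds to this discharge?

y_n = 1.36 ft

Manning's equation rearranged: A R^(2/3) = nQ / (1.486·√S) = 0.03 × 28.8 / (1.486 × √0.012) = 5.308.
Try y = 1.55 ft: A R^(2/3) = 7.533 — over.
Try y = 1.21 ft: A R^(2/3) = 3.892 — short.
Try y = 1.36 ft: A R^(2/3) = 5.315 — ≈ 5.308.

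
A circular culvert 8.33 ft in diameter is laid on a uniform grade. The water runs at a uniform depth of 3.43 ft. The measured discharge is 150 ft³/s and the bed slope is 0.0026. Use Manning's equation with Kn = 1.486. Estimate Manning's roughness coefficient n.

n = 0.0159

For a circular section of diameter D = 8.33 ft at depth y = 3.43 ft, the central angle is θ = 2 arccos(1 − 2y/D) = 2.787 rad. Then A = (D²/8)(θ − sin θ) = 21.16 ft² and P = Dθ/2 = 11.61 ft.
Hydraulic radius R = A/P = 21.16/11.61 = 1.823 ft.
Rearranging Manning's equation: n = (1.486/Q) A R^(2/3) S^(1/2) = (1.486/150) × 21.16 × 1.823^(2/3) × √0.0026 = 0.0159.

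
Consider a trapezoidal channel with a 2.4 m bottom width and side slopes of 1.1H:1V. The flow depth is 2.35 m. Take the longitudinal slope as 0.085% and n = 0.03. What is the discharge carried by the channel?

With bottom width b = 2.4 m and side slope z = 1.1: A = (b + zy)y = (2.4 + 1.1×2.35)×2.35 = 11.71 m²; P = b + 2y√(1+z²) = 2.4 + 2×2.35×1.487 = 9.387 m.
Hydraulic radius R = A/P = 11.71/9.387 = 1.248 m.
Manning's equation: Q = (1/n) A R^(2/3) S^(1/2) = (1/0.03) × 11.71 × 1.248^(2/3) × 0.00085^(1/2) = 13.2 m³/s.

Q = 13.2 m³/s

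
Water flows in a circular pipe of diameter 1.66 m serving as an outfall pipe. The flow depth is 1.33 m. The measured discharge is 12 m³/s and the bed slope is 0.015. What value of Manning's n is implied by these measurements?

For a circular section of diameter D = 1.66 m at depth y = 1.33 m, the central angle is θ = 2 arccos(1 − 2y/D) = 4.435 rad. Then A = (D²/8)(θ − sin θ) = 1.859 m² and P = Dθ/2 = 3.681 m.
Hydraulic radius R = A/P = 1.859/3.681 = 0.505 m.
Rearranging Manning's equation: n = (1/Q) A R^(2/3) S^(1/2) = (1/12) × 1.859 × 0.505^(2/3) × √0.015 = 0.012.

n = 0.012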